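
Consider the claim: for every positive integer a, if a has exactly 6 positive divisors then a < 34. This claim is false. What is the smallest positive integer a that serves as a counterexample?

We need the least positive integer a for which a has exactly 6 positive divisors but the claim fails.
a = 12: τ(12) = 6; 12 < 34.
a = 18: τ(18) = 6; 18 < 34.
a = 20: τ(20) = 6; 20 < 34.
a = 28: τ(28) = 6; 28 < 34.
a = 32: τ(32) = 6; 32 < 34.
a = 44: τ(44) = 6; 44 ≥ 34.

a = 44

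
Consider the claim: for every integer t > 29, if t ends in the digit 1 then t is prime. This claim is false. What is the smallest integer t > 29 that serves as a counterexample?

We need the least integer t > 29 for which t ends in the digit 1 but t is not prime.
For t = 31, 41 the conclusion holds.
t = 51: 51 ends in 1; 51 = 3 × 17, composite.
Thus t = 51 disproves the claim, and no smaller t works.

t = 51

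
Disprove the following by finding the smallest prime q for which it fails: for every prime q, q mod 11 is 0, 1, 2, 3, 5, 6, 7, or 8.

A counterexample is any prime q such that the claim fails; we check each in order.
For q = 2, 3, 5, 7, 11, 13, 17, 19, 23, 29 the conclusion holds.
q = 31: 31 mod 11 = 9 — not in {0, 1, 2, 3, 5, 6, 7, 8}.

q = 31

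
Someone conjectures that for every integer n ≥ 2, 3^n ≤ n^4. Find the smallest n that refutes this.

For n = 2, 3, 4, 5, 6, 7 the conclusion holds.
n = 8: 3^n = 6561 and n^4 = 4096, so 6561 > 4096.
So n = 8 is the smallest counterexample.

n = 8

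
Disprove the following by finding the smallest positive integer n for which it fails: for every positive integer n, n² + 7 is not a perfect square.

Check each positive integer n in order until n² + 7 is a perfect square.
n = 1: 1² + 7 = 8, not a perfect square.
n = 2: 2² + 7 = 11, not a perfect square.
n = 3: 3² + 7 = 16 = 4², a perfect square.
Thus n = 3 disproves the claim, and no smaller n works.

n = 3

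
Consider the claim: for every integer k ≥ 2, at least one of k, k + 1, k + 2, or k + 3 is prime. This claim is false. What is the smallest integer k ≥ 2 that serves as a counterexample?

k = 24

For k = 2, 3, 4, 5, …, 21, 22, 23 the conclusion holds.
k = 24: 24 = 2 × 12; 25 = 5 × 5; 26 = 2 × 13; 27 = 3 × 9 — all composite.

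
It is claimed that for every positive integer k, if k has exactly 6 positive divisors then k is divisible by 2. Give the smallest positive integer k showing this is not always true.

The first 6 eligible values, up to k = 44, all satisfy the conclusion.
k = 45: τ(45) = 6; 45 mod 2 = 1.
Hence k = 45 is a counterexample.

k = 45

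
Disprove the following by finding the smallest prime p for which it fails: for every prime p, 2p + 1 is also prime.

p = 7

We need the least prime p for which 2p + 1 is not prime.
For p = 2, 3, 5 the conclusion holds.
p = 7: 2p + 1 = 15 = 3 × 5, not prime.
Thus p = 7 disproves the claim, and no smaller p works.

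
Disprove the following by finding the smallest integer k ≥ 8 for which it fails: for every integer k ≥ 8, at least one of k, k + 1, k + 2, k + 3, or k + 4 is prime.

k = 24

The first 16 eligible values, up to k = 23, all satisfy the conclusion.
k = 24: 24 = 2 × 12; 25 = 5 × 5; 26 = 2 × 13; 27 = 3 × 9; 28 = 2 × 14 — all composite.
Thus k = 24 disproves the claim, and no smaller k works.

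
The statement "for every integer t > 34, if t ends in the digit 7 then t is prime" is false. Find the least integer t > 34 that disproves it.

t = 57

Check each integer t > 34 in order until t ends in the digit 7 but t is not prime.
t = 37: 37 ends in 7 and is prime.
t = 47: 47 ends in 7 and is prime.
t = 57: 57 ends in 7; 57 = 3 × 19, composite.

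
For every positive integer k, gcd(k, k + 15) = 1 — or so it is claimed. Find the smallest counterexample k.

k = 3

For k = 1, 2 the conclusion holds.
k = 3: gcd(3, 18) = 3.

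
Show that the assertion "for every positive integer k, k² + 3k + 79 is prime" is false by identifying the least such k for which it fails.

k = 5

For k = 1, 2, 3, 4 the conclusion holds.
k = 5: k² + 3k + 79 = 119 = 7 × 17, composite.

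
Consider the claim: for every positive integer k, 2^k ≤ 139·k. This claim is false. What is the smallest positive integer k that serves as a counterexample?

k = 11

A counterexample is any positive integer k such that 2^k > 139·k; we check each in order.
For k = 1, 2, 3, 4, 5, 6, 7, 8, 9, 10 the conclusion holds.
k = 11: 2^k = 2048 and 139·k = 1529, so 2048 > 1529.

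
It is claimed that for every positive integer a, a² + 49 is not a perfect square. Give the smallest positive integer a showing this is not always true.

a = 24

A counterexample is any positive integer a such that a² + 49 is a perfect square; we check each in order.
For a = 1, 2, 3, 4, …, 21, 22, 23 the conclusion holds.
a = 24: 24² + 49 = 625 = 25², a perfect square.
Hence a = 24 is a counterexample.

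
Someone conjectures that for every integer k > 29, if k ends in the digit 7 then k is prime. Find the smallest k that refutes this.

k = 57

We need the least integer k > 29 for which k ends in the digit 7 but k is not prime.
k = 37: 37 ends in 7 and is prime.
k = 47: 47 ends in 7 and is prime.
k = 57: 57 ends in 7; 57 = 3 × 19, composite.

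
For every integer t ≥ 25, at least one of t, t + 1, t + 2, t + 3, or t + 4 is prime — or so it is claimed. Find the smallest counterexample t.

For t = 25, 26, 27, 28, 29, 30, 31 the conclusion holds.
t = 32: 32 = 2 × 16; 33 = 3 × 11; 34 = 2 × 17; 35 = 5 × 7; 36 = 2 × 18 — all composite.
Hence t = 32 is a counterexample.

t = 32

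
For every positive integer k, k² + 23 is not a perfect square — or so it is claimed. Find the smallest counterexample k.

k = 11

Check each positive integer k in order until k² + 23 is a perfect square.
For k = 1, 2, 3, 4, 5, 6, 7, 8, 9, 10 the conclusion holds.
k = 11: 11² + 23 = 144 = 12², a perfect square.
Thus k = 11 disproves the claim, and no smaller k works.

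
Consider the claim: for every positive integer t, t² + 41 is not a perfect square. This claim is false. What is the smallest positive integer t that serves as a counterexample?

t = 20

We need the least positive integer t for which t² + 41 is a perfect square.
For t = 1, 2, 3, 4, …, 17, 18, 19 the conclusion holds.
t = 20: 20² + 41 = 441 = 21², a perfect square.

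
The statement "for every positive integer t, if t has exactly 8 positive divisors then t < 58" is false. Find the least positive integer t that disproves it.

t = 66

A counterexample is any positive integer t such that t has exactly 8 positive divisors but the claim fails; we check each in order.
t = 24: τ(24) = 8; 24 < 58.
t = 30: τ(30) = 8; 30 < 58.
t = 40: τ(40) = 8; 40 < 58.
t = 42: τ(42) = 8; 42 < 58.
t = 54: τ(54) = 8; 54 < 58.
t = 56: τ(56) = 8; 56 < 58.
t = 66: τ(66) = 8; 66 ≥ 58.
Thus t = 66 disproves the claim, and no smaller t works.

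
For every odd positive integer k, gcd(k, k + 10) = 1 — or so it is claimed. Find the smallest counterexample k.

k = 5

We need the least odd positive integer k for which gcd(k, k + 10) > 1.
For k = 1, 3 the conclusion holds.
k = 5: gcd(5, 15) = 5.
Hence k = 5 is a counterexample.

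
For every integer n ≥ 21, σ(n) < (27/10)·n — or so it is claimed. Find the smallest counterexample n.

A counterexample is any integer n ≥ 21 such that the claim fails; we check each in order.
The first 39 eligible values, up to n = 59, all satisfy the conclusion.
n = 60: σ(60) = 168; 168 ≥ 162.

n = 60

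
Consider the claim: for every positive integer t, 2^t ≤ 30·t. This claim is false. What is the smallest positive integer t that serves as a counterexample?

The first 7 eligible values, up to t = 7, all satisfy the conclusion.
t = 8: 2^t = 256 and 30·t = 240, so 256 > 240.

t = 8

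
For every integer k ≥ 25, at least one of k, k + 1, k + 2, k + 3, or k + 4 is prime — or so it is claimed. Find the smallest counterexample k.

We need the least integer k ≥ 25 for which k, k + 1, k + 2, k + 3, k + 4 are all composite.
For k = 25, 26, 27, 28, 29, 30, 31 the conclusion holds.
k = 32: 32 = 2 × 16; 33 = 3 × 11; 34 = 2 × 17; 35 = 5 × 7; 36 = 2 × 18 — all composite.
So k = 32 is the smallest counterexample.

k = 32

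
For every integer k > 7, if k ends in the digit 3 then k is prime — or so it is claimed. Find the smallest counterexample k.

Check each integer k > 7 in order until k ends in the digit 3 but k is not prime.
k = 13: 13 ends in 3 and is prime.
k = 23: 23 ends in 3 and is prime.
k = 33: 33 ends in 3; 33 = 3 × 11, composite.
So k = 33 is the smallest counterexample.

k = 33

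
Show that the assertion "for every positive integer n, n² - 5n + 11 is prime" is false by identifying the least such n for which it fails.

A counterexample is any positive integer n such that n² - 5n + 11 is not prime; we check each in order.
n = 1: n² - 5n + 11 = 7, prime.
n = 2: n² - 5n + 11 = 5, prime.
n = 3: n² - 5n + 11 = 5, prime.
n = 4: n² - 5n + 11 = 7, prime.
n = 5: n² - 5n + 11 = 11, prime.
n = 6: n² - 5n + 11 = 17, prime.
n = 7: n² - 5n + 11 = 25 = 5 × 5, composite.

n = 7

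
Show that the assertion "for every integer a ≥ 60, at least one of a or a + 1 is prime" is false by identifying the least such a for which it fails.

a = 60: 61 is prime.
a = 61: 61 is prime.
a = 62: 62 = 2 × 31; 63 = 3 × 21 — both composite.
Hence a = 62 is a counterexample.

a = 62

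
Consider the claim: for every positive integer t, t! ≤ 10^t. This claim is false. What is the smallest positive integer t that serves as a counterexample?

Check each positive integer t in order until t! > 10^t.
The first 24 eligible values, up to t = 24, all satisfy the conclusion.
t = 25: t! = 15511210043330985984000000 and 10^t = 10000000000000000000000000, so 15511210043330985984000000 > 10000000000000000000000000.
Thus t = 25 disproves the claim, and no smaller t works.

t = 25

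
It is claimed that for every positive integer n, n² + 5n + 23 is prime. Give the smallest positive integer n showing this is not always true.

n = 14

Check each positive integer n in order until n² + 5n + 23 is not prime.
For n = 1, 2, 3, 4, …, 11, 12, 13 the conclusion holds.
n = 14: n² + 5n + 23 = 289 = 17 × 17, composite.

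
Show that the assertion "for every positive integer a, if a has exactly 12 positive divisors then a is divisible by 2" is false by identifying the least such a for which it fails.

For a = 60, 72, 84, 90, …, 294, 306, 308 the conclusion holds.
a = 315: τ(315) = 12; 315 mod 2 = 1.

a = 315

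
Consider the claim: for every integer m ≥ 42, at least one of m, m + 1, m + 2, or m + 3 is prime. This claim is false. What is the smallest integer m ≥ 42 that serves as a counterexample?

A counterexample is any integer m ≥ 42 such that m, m + 1, m + 2, m + 3 are all composite; we check each in order.
The first 6 eligible values, up to m = 47, all satisfy the conclusion.
m = 48: 48 = 2 × 24; 49 = 7 × 7; 50 = 2 × 25; 51 = 3 × 17 — all composite.

m = 48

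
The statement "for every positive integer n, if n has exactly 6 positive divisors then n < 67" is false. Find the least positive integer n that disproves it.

A counterexample is any positive integer n such that n has exactly 6 positive divisors but the claim fails; we check each in order.
The first 10 eligible values, up to n = 63, all satisfy the conclusion.
n = 68: τ(68) = 6; 68 ≥ 67.

n = 68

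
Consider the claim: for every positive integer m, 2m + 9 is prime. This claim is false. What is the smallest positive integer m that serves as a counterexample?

Check each positive integer m in order until 2m + 9 is not prime.
For m = 1, 2 the conclusion holds.
m = 3: 2m + 9 = 15 = 3 × 5, composite.
Thus m = 3 disproves the claim, and no smaller m works.

m = 3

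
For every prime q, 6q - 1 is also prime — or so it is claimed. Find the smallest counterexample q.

We need the least prime q for which 6q - 1 is not prime.
For q = 2, 3, 5, 7 the conclusion holds.
q = 11: 6q - 1 = 65 = 5 × 13, not prime.

q = 11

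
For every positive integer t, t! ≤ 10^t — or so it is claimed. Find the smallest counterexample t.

t = 25

Check each positive integer t in order until t! > 10^t.
The first 24 eligible values, up to t = 24, all satisfy the conclusion.
t = 25: t! = 15511210043330985984000000 and 10^t = 10000000000000000000000000, so 15511210043330985984000000 > 10000000000000000000000000.
So t = 25 is the smallest counterexample.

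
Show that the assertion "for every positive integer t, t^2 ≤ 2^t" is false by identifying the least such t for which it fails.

t = 3

Check each positive integer t in order until t^2 > 2^t.
t = 1: t^2 = 1 and 2^t = 2, so 1 ≤ 2.
t = 2: t^2 = 4 and 2^t = 4, so 4 ≤ 4.
t = 3: t^2 = 9 and 2^t = 8, so 9 > 8.
Thus t = 3 disproves the claim, and no smaller t works.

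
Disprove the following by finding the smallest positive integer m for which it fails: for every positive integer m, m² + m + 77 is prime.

m = 6

A counterexample is any positive integer m such that m² + m + 77 is not prime; we check each in order.
The first 5 eligible values, up to m = 5, all satisfy the conclusion.
m = 6: m² + m + 77 = 119 = 7 × 17, composite.
Thus m = 6 disproves the claim, and no smaller m works.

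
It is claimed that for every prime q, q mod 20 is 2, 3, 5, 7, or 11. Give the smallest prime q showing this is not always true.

q = 13

For q = 2, 3, 5, 7, 11 the conclusion holds.
q = 13: 13 mod 20 = 13 — not in {2, 3, 5, 7, 11}.
Hence q = 13 is a counterexample.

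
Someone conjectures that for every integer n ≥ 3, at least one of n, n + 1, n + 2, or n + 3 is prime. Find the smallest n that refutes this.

Check each integer n ≥ 3 in order until n, n + 1, n + 2, n + 3 are all composite.
For n = 3, 4, 5, 6, …, 21, 22, 23 the conclusion holds.
n = 24: 24 = 2 × 12; 25 = 5 × 5; 26 = 2 × 13; 27 = 3 × 9 — all composite.

n = 24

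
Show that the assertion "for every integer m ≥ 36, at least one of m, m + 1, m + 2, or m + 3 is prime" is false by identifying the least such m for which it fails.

m = 48

Check each integer m ≥ 36 in order until m, m + 1, m + 2, m + 3 are all composite.
For m = 36, 37, 38, 39, …, 45, 46, 47 the conclusion holds.
m = 48: 48 = 2 × 24; 49 = 7 × 7; 50 = 2 × 25; 51 = 3 × 17 — all composite.
Hence m = 48 is a counterexample.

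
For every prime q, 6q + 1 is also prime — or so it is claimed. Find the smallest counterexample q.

q = 19

The first 7 eligible values, up to q = 17, all satisfy the conclusion.
q = 19: 6q + 1 = 115 = 5 × 23, not prime.
So q = 19 is the smallest counterexample.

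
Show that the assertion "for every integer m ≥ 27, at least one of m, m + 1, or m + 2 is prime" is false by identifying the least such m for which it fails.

We need the least integer m ≥ 27 for which m, m + 1, m + 2 are all composite.
The first 5 eligible values, up to m = 31, all satisfy the conclusion.
m = 32: 32 = 2 × 16; 33 = 3 × 11; 34 = 2 × 17 — all composite.
Hence m = 32 is a counterexample.

m = 32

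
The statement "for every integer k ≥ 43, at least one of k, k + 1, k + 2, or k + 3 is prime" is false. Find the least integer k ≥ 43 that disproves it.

k = 48

A counterexample is any integer k ≥ 43 such that k, k + 1, k + 2, k + 3 are all composite; we check each in order.
The first 5 eligible values, up to k = 47, all satisfy the conclusion.
k = 48: 48 = 2 × 24; 49 = 7 × 7; 50 = 2 × 25; 51 = 3 × 17 — all composite.
Hence k = 48 is a counterexample.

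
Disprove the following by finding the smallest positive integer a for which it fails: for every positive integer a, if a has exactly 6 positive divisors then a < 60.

a = 63

For a = 12, 18, 20, 28, 32, 44, 45, 50, 52 the conclusion holds.
a = 63: τ(63) = 6; 63 ≥ 60.
Thus a = 63 disproves the claim, and no smaller a works.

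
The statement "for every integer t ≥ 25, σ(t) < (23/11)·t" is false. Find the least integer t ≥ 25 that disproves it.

t = 30

For t = 25, 26, 27, 28, 29 the conclusion holds.
t = 30: σ(30) = 72; 72 ≥ 690/11.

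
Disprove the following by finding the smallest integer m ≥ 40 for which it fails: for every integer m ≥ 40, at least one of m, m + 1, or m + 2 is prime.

m = 44

m = 40: 41 is prime.
m = 41: 41 is prime.
m = 42: 43 is prime.
m = 43: 43 is prime.
m = 44: 44 = 2 × 22; 45 = 3 × 15; 46 = 2 × 23 — all composite.
Hence m = 44 is a counterexample.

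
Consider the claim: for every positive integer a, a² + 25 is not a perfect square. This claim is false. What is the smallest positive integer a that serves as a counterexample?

A counterexample is any positive integer a such that a² + 25 is a perfect square; we check each in order.
For a = 1, 2, 3, 4, …, 9, 10, 11 the conclusion holds.
a = 12: 12² + 25 = 169 = 13², a perfect square.

a = 12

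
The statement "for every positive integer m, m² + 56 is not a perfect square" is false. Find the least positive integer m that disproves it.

A counterexample is any positive integer m such that m² + 56 is a perfect square; we check each in order.
For m = 1, 2, 3, 4 the conclusion holds.
m = 5: 5² + 56 = 81 = 9², a perfect square.
So m = 5 is the smallest counterexample.

m = 5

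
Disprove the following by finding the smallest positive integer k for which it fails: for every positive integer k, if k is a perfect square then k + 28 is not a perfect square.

k = 36

The first 5 eligible values, up to k = 25, all satisfy the conclusion.
k = 36: 36 = 6² and 36 + 28 = 64 = 8².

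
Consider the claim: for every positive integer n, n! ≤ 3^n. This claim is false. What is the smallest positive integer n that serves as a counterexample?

n = 7

n = 1: n! = 1 and 3^n = 3, so 1 ≤ 3.
n = 2: n! = 2 and 3^n = 9, so 2 ≤ 9.
n = 3: n! = 6 and 3^n = 27, so 6 ≤ 27.
n = 4: n! = 24 and 3^n = 81, so 24 ≤ 81.
n = 5: n! = 120 and 3^n = 243, so 120 ≤ 243.
n = 6: n! = 720 and 3^n = 729, so 720 ≤ 729.
n = 7: n! = 5040 and 3^n = 2187, so 5040 > 2187.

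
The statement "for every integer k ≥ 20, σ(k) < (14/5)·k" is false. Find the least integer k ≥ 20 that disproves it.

For k = 20, 21, 22, 23, …, 57, 58, 59 the conclusion holds.
k = 60: σ(60) = 168; 168 ≥ 168.
Hence k = 60 is a counterexample.

k = 60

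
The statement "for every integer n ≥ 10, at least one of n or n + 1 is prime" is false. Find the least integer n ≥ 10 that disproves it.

n = 14

Check each integer n ≥ 10 in order until n, n + 1 are both composite.
The first 4 eligible values, up to n = 13, all satisfy the conclusion.
n = 14: 14 = 2 × 7; 15 = 3 × 5 — both composite.
So n = 14 is the smallest counterexample.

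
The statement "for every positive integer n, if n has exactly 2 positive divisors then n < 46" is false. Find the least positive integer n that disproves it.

A counterexample is any positive integer n such that n has exactly 2 positive divisors but the claim fails; we check each in order.
The first 14 eligible values, up to n = 43, all satisfy the conclusion.
n = 47: τ(47) = 2; 47 ≥ 46.

n = 47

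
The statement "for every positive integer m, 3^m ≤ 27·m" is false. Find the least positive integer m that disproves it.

Check each positive integer m in order until 3^m > 27·m.
The first 4 eligible values, up to m = 4, all satisfy the conclusion.
m = 5: 3^m = 243 and 27·m = 135, so 243 > 135.
Thus m = 5 disproves the claim, and no smaller m works.

m = 5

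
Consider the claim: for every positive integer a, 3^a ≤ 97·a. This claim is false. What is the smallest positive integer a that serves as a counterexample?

We need the least positive integer a for which 3^a > 97·a.
The first 5 eligible values, up to a = 5, all satisfy the conclusion.
a = 6: 3^a = 729 and 97·a = 582, so 729 > 582.

a = 6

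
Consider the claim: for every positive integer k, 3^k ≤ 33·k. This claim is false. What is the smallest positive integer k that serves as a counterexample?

k = 5

For k = 1, 2, 3, 4 the conclusion holds.
k = 5: 3^k = 243 and 33·k = 165, so 243 > 165.
Hence k = 5 is a counterexample.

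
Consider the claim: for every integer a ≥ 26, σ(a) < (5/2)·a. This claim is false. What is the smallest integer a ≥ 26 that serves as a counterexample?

The first 10 eligible values, up to a = 35, all satisfy the conclusion.
a = 36: σ(36) = 91; 91 ≥ 90.
Hence a = 36 is a counterexample.

a = 36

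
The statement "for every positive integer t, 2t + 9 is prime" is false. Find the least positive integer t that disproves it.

t = 3

A counterexample is any positive integer t such that 2t + 9 is not prime; we check each in order.
t = 1: 2t + 9 = 11, prime.
t = 2: 2t + 9 = 13, prime.
t = 3: 2t + 9 = 15 = 3 × 5, composite.
Hence t = 3 is a counterexample.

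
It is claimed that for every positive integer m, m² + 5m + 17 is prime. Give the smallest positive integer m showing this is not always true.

We need the least positive integer m for which m² + 5m + 17 is not prime.
For m = 1, 2, 3, 4, 5, 6, 7 the conclusion holds.
m = 8: m² + 5m + 17 = 121 = 11 × 11, composite.

m = 8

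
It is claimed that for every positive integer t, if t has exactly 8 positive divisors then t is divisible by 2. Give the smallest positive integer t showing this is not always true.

Check each positive integer t in order until t has exactly 8 positive divisors but t is not divisible by 2.
For t = 24, 30, 40, 42, …, 88, 102, 104 the conclusion holds.
t = 105: τ(105) = 8; 105 mod 2 = 1.

t = 105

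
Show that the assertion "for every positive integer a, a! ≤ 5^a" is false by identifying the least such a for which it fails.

The first 11 eligible values, up to a = 11, all satisfy the conclusion.
a = 12: a! = 479001600 and 5^a = 244140625, so 479001600 > 244140625.
So a = 12 is the smallest counterexample.

a = 12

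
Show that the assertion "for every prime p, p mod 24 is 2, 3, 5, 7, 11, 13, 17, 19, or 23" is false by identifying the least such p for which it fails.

We need the least prime p for which the claim fails.
The first 20 eligible values, up to p = 71, all satisfy the conclusion.
p = 73: 73 mod 24 = 1 — not in {2, 3, 5, 7, 11, 13, 17, 19, 23}.
Thus p = 73 disproves the claim, and no smaller p works.

p = 73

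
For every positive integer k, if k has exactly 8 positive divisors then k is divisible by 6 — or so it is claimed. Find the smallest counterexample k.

k = 40

We need the least positive integer k for which k has exactly 8 positive divisors but k is not divisible by 6.
For k = 24, 30 the conclusion holds.
k = 40: τ(40) = 8; 40 mod 6 = 4.
Thus k = 40 disproves the claim, and no smaller k works.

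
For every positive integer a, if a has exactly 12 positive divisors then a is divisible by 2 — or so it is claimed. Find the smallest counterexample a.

Check each positive integer a in order until a has exactly 12 positive divisors but a is not divisible by 2.
For a = 60, 72, 84, 90, …, 294, 306, 308 the conclusion holds.
a = 315: τ(315) = 12; 315 mod 2 = 1.

a = 315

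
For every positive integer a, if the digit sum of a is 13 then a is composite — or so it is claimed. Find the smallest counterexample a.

a = 67

Check each positive integer a in order until the digit sum of a is 13 but a is prime.
a = 49: digit sum 13; 49 is composite.
a = 58: digit sum 13; 58 is composite.
a = 67: digit sum 13; 67 is prime, not composite.
Thus a = 67 disproves the claim, and no smaller a works.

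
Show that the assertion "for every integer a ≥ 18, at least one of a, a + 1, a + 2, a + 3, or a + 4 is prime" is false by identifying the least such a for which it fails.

A counterexample is any integer a ≥ 18 such that a, a + 1, a + 2, a + 3, a + 4 are all composite; we check each in order.
a = 18: 19 is prime.
a = 19: 19 is prime.
a = 20: 23 is prime.
a = 21: 23 is prime.
a = 22: 23 is prime.
a = 23: 23 is prime.
a = 24: 24 = 2 × 12; 25 = 5 × 5; 26 = 2 × 13; 27 = 3 × 9; 28 = 2 × 14 — all composite.

a = 24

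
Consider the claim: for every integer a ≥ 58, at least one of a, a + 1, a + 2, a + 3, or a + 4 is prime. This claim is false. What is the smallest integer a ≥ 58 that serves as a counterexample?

a = 62

Check each integer a ≥ 58 in order until a, a + 1, a + 2, a + 3, a + 4 are all composite.
For a = 58, 59, 60, 61 the conclusion holds.
a = 62: 62 = 2 × 31; 63 = 3 × 21; 64 = 2 × 32; 65 = 5 × 13; 66 = 2 × 33 — all composite.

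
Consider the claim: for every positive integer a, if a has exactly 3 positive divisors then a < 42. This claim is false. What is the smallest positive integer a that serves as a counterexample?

a = 49

For a = 4, 9, 25 the conclusion holds.
a = 49: τ(49) = 3; 49 ≥ 42.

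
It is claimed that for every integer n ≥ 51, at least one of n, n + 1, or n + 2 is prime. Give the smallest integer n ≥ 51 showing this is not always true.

n = 54

We need the least integer n ≥ 51 for which n, n + 1, n + 2 are all composite.
n = 51: 53 is prime.
n = 52: 53 is prime.
n = 53: 53 is prime.
n = 54: 54 = 2 × 27; 55 = 5 × 11; 56 = 2 × 28 — all composite.
So n = 54 is the smallest counterexample.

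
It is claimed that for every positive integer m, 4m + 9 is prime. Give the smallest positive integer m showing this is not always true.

A counterexample is any positive integer m such that 4m + 9 is not prime; we check each in order.
For m = 1, 2 the conclusion holds.
m = 3: 4m + 9 = 21 = 3 × 7, composite.

m = 3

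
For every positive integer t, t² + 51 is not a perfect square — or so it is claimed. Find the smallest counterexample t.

t = 7

A counterexample is any positive integer t such that t² + 51 is a perfect square; we check each in order.
The first 6 eligible values, up to t = 6, all satisfy the conclusion.
t = 7: 7² + 51 = 100 = 10², a perfect square.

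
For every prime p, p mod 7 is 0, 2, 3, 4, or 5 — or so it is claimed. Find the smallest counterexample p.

p = 13

The first 5 eligible values, up to p = 11, all satisfy the conclusion.
p = 13: 13 mod 7 = 6 — not in {0, 2, 3, 4, 5}.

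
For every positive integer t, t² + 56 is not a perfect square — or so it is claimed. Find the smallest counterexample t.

A counterexample is any positive integer t such that t² + 56 is a perfect square; we check each in order.
t = 1: 1² + 56 = 57, not a perfect square.
t = 2: 2² + 56 = 60, not a perfect square.
t = 3: 3² + 56 = 65, not a perfect square.
t = 4: 4² + 56 = 72, not a perfect square.
t = 5: 5² + 56 = 81 = 9², a perfect square.

t = 5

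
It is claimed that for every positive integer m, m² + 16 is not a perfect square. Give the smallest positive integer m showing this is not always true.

m = 3

m = 1: 1² + 16 = 17, not a perfect square.
m = 2: 2² + 16 = 20, not a perfect square.
m = 3: 3² + 16 = 25 = 5², a perfect square.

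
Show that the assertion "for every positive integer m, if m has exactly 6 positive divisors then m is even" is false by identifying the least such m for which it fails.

We need the least positive integer m for which m has exactly 6 positive divisors but m is odd.
m = 12: divisors of 12: 1, 2, 3, 4, 6, 12; 12 is even.
m = 18: divisors of 18: 1, 2, 3, 6, 9, 18; 18 is even.
m = 20: divisors of 20: 1, 2, 4, 5, 10, 20; 20 is even.
m = 28: divisors of 28: 1, 2, 4, 7, 14, 28; 28 is even.
m = 32: divisors of 32: 1, 2, 4, 8, 16, 32; 32 is even.
m = 44: divisors of 44: 1, 2, 4, 11, 22, 44; 44 is even.
m = 45: divisors of 45: 1, 3, 5, 9, 15, 45; 45 is odd.
So m = 45 is the smallest counterexample.

m = 45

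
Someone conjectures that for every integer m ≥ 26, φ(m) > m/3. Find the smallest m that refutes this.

m = 30

We need the least integer m ≥ 26 for which the claim fails.
The first 4 eligible values, up to m = 29, all satisfy the conclusion.
m = 30: φ(30) = 8 and 30/3 = 10, so φ(30) ≤ 30/3.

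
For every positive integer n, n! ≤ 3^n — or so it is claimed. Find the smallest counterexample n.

We need the least positive integer n for which n! > 3^n.
For n = 1, 2, 3, 4, 5, 6 the conclusion holds.
n = 7: n! = 5040 and 3^n = 2187, so 5040 > 2187.

n = 7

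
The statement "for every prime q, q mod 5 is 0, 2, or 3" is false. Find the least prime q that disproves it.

q = 11

A counterexample is any prime q such that the claim fails; we check each in order.
q = 2: 2 mod 5 = 2.
q = 3: 3 mod 5 = 3.
q = 5: 5 mod 5 = 0.
q = 7: 7 mod 5 = 2.
q = 11: 11 mod 5 = 1 — not in {0, 2, 3}.
Thus q = 11 disproves the claim, and no smaller q works.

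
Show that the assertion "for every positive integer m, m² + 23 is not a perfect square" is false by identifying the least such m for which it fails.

m = 11

For m = 1, 2, 3, 4, 5, 6, 7, 8, 9, 10 the conclusion holds.
m = 11: 11² + 23 = 144 = 12², a perfect square.
Hence m = 11 is a counterexample.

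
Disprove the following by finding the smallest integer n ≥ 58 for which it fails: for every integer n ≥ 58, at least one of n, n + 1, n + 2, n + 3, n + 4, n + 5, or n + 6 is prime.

n = 90

Check each integer n ≥ 58 in order until n, n + 1, n + 2, n + 3, n + 4, n + 5, n + 6 are all composite.
For n = 58, 59, 60, 61, …, 87, 88, 89 the conclusion holds.
n = 90: 90 = 2 × 45; 91 = 7 × 13; 92 = 2 × 46; 93 = 3 × 31; 94 = 2 × 47; 95 = 5 × 19; 96 = 2 × 48 — all composite.
Thus n = 90 disproves the claim, and no smaller n works.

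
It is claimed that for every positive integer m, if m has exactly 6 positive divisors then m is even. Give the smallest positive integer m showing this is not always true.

m = 45

Check each positive integer m in order until m has exactly 6 positive divisors but m is odd.
m = 12: divisors of 12: 1, 2, 3, 4, 6, 12; 12 is even.
m = 18: divisors of 18: 1, 2, 3, 6, 9, 18; 18 is even.
m = 20: divisors of 20: 1, 2, 4, 5, 10, 20; 20 is even.
m = 28: divisors of 28: 1, 2, 4, 7, 14, 28; 28 is even.
m = 32: divisors of 32: 1, 2, 4, 8, 16, 32; 32 is even.
m = 44: divisors of 44: 1, 2, 4, 11, 22, 44; 44 is even.
m = 45: divisors of 45: 1, 3, 5, 9, 15, 45; 45 is odd.
Hence m = 45 is a counterexample.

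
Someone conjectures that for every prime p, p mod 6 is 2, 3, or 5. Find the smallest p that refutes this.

We need the least prime p for which the claim fails.
For p = 2, 3, 5 the conclusion holds.
p = 7: 7 mod 6 = 1 — not in {2, 3, 5}.

p = 7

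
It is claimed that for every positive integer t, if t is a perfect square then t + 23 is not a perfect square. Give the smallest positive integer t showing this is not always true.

t = 121

Check each positive integer t in order until t is a perfect square but t + 23 is a perfect square.
For t = 1, 4, 9, 16, 25, 36, 49, 64, 81, 100 the conclusion holds.
t = 121: 121 = 11² and 121 + 23 = 144 = 12².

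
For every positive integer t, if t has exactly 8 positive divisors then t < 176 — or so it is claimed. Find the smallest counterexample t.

t = 182

Check each positive integer t in order until t has exactly 8 positive divisors but the claim fails.
For t = 24, 30, 40, 42, …, 165, 170, 174 the conclusion holds.
t = 182: τ(182) = 8; 182 ≥ 176.
Thus t = 182 disproves the claim, and no smaller t works.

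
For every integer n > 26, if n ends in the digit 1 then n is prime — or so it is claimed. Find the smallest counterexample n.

n = 31: 31 ends in 1 and is prime.
n = 41: 41 ends in 1 and is prime.
n = 51: 51 ends in 1; 51 = 3 × 17, composite.
So n = 51 is the smallest counterexample.

n = 51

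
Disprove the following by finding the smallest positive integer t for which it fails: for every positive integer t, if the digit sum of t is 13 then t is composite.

Check each positive integer t in order until the digit sum of t is 13 but t is prime.
t = 49: digit sum 13; 49 is composite.
t = 58: digit sum 13; 58 is composite.
t = 67: digit sum 13; 67 is prime, not composite.

t = 67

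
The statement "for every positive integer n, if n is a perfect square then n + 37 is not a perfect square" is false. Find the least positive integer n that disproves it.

n = 324

Check each positive integer n in order until n is a perfect square but n + 37 is a perfect square.
For n = 1, 4, 9, 16, …, 225, 256, 289 the conclusion holds.
n = 324: 324 = 18² and 324 + 37 = 361 = 19².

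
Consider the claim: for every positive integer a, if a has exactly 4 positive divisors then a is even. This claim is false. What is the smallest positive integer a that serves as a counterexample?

Check each positive integer a in order until a has exactly 4 positive divisors but a is odd.
For a = 6, 8, 10, 14 the conclusion holds.
a = 15: divisors of 15: 1, 3, 5, 15; 15 is odd.

a = 15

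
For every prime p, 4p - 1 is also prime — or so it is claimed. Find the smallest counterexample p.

Check each prime p in order until 4p - 1 is not prime.
For p = 2, 3, 5 the conclusion holds.
p = 7: 4p - 1 = 27 = 3 × 9, not prime.
So p = 7 is the smallest counterexample.

p = 7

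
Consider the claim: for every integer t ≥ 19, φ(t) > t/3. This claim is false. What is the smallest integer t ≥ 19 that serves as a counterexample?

t = 24

For t = 19, 20, 21, 22, 23 the conclusion holds.
t = 24: φ(24) = 8 and 24/3 = 8, so φ(24) ≤ 24/3.
Hence t = 24 is a counterexample.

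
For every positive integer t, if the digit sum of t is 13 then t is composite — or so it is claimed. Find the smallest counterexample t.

t = 67

t = 49: digit sum 13; 49 is composite.
t = 58: digit sum 13; 58 is composite.
t = 67: digit sum 13; 67 is prime, not composite.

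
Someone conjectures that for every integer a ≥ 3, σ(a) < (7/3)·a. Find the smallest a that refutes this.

a = 12

For a = 3, 4, 5, 6, 7, 8, 9, 10, 11 the conclusion holds.
a = 12: σ(12) = 28; 28 ≥ 28.
So a = 12 is the smallest counterexample.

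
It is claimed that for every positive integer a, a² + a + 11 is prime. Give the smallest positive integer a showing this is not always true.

Check each positive integer a in order until a² + a + 11 is not prime.
The first 9 eligible values, up to a = 9, all satisfy the conclusion.
a = 10: a² + a + 11 = 121 = 11 × 11, composite.

a = 10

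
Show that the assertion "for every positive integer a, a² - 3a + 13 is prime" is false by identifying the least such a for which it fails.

a = 12

Check each positive integer a in order until a² - 3a + 13 is not prime.
For a = 1, 2, 3, 4, …, 9, 10, 11 the conclusion holds.
a = 12: a² - 3a + 13 = 121 = 11 × 11, composite.
Hence a = 12 is a counterexample.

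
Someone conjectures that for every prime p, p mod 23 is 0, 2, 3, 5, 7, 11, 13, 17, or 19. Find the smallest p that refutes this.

A counterexample is any prime p such that the claim fails; we check each in order.
The first 9 eligible values, up to p = 23, all satisfy the conclusion.
p = 29: 29 mod 23 = 6 — not in {0, 2, 3, 5, 7, 11, 13, 17, 19}.
Thus p = 29 disproves the claim, and no smaller p works.

p = 29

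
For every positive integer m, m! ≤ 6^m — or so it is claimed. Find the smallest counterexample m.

m = 14

We need the least positive integer m for which m! > 6^m.
For m = 1, 2, 3, 4, …, 11, 12, 13 the conclusion holds.
m = 14: m! = 87178291200 and 6^m = 78364164096, so 87178291200 > 78364164096.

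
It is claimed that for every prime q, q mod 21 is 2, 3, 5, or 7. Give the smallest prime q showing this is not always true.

The first 4 eligible values, up to q = 7, all satisfy the conclusion.
q = 11: 11 mod 21 = 11 — not in {2, 3, 5, 7}.

q = 11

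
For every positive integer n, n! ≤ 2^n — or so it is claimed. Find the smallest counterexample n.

n = 4

n = 1: n! = 1 and 2^n = 2, so 1 ≤ 2.
n = 2: n! = 2 and 2^n = 4, so 2 ≤ 4.
n = 3: n! = 6 and 2^n = 8, so 6 ≤ 8.
n = 4: n! = 24 and 2^n = 16, so 24 > 16.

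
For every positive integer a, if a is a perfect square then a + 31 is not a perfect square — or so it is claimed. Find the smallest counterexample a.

a = 225

We need the least positive integer a for which a is a perfect square but a + 31 is a perfect square.
For a = 1, 4, 9, 16, …, 144, 169, 196 the conclusion holds.
a = 225: 225 = 15² and 225 + 31 = 256 = 16².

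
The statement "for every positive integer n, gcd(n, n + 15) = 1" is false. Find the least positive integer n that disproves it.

We need the least positive integer n for which gcd(n, n + 15) > 1.
n = 1: gcd(1, 16) = 1.
n = 2: gcd(2, 17) = 1.
n = 3: gcd(3, 18) = 3.

n = 3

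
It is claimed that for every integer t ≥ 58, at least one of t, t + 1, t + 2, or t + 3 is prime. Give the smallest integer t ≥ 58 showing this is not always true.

t = 62

We need the least integer t ≥ 58 for which t, t + 1, t + 2, t + 3 are all composite.
For t = 58, 59, 60, 61 the conclusion holds.
t = 62: 62 = 2 × 31; 63 = 3 × 21; 64 = 2 × 32; 65 = 5 × 13 — all composite.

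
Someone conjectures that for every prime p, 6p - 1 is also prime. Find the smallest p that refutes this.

p = 11

A counterexample is any prime p such that 6p - 1 is not prime; we check each in order.
For p = 2, 3, 5, 7 the conclusion holds.
p = 11: 6p - 1 = 65 = 5 × 13, not prime.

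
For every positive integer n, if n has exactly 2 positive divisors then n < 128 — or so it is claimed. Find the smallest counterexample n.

A counterexample is any positive integer n such that n has exactly 2 positive divisors but the claim fails; we check each in order.
The first 31 eligible values, up to n = 127, all satisfy the conclusion.
n = 131: τ(131) = 2; 131 ≥ 128.
So n = 131 is the smallest counterexample.

n = 131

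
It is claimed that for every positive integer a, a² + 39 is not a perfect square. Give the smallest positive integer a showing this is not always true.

a = 1: 1² + 39 = 40, not a perfect square.
a = 2: 2² + 39 = 43, not a perfect square.
a = 3: 3² + 39 = 48, not a perfect square.
a = 4: 4² + 39 = 55, not a perfect square.
a = 5: 5² + 39 = 64 = 8², a perfect square.

a = 5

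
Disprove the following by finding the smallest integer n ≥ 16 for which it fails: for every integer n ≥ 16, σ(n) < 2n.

n = 18

A counterexample is any integer n ≥ 16 such that the claim fails; we check each in order.
n = 16: σ(16) = 31; 31 < 32.
n = 17: σ(17) = 18; 18 < 34.
n = 18: σ(18) = 39; 39 ≥ 36.
Hence n = 18 is a counterexample.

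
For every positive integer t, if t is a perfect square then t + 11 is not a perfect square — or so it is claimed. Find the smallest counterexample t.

t = 25

We need the least positive integer t for which t is a perfect square but t + 11 is a perfect square.
For t = 1, 4, 9, 16 the conclusion holds.
t = 25: 25 = 5² and 25 + 11 = 36 = 6².
Hence t = 25 is a counterexample.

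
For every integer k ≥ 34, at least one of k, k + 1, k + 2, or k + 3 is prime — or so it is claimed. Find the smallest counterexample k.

k = 48

For k = 34, 35, 36, 37, …, 45, 46, 47 the conclusion holds.
k = 48: 48 = 2 × 24; 49 = 7 × 7; 50 = 2 × 25; 51 = 3 × 17 — all composite.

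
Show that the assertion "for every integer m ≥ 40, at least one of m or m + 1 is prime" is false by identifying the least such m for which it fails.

m = 44

We need the least integer m ≥ 40 for which m, m + 1 are both composite.
m = 40: 41 is prime.
m = 41: 41 is prime.
m = 42: 43 is prime.
m = 43: 43 is prime.
m = 44: 44 = 2 × 22; 45 = 3 × 15 — both composite.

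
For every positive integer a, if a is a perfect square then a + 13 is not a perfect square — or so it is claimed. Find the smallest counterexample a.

We need the least positive integer a for which a is a perfect square but a + 13 is a perfect square.
a = 1: 1 + 13 = 14, not a perfect square.
a = 4: 4 + 13 = 17, not a perfect square.
a = 9: 9 + 13 = 22, not a perfect square.
a = 16: 16 + 13 = 29, not a perfect square.
a = 25: 25 + 13 = 38, not a perfect square.
a = 36: 36 = 6² and 36 + 13 = 49 = 7².
So a = 36 is the smallest counterexample.

a = 36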